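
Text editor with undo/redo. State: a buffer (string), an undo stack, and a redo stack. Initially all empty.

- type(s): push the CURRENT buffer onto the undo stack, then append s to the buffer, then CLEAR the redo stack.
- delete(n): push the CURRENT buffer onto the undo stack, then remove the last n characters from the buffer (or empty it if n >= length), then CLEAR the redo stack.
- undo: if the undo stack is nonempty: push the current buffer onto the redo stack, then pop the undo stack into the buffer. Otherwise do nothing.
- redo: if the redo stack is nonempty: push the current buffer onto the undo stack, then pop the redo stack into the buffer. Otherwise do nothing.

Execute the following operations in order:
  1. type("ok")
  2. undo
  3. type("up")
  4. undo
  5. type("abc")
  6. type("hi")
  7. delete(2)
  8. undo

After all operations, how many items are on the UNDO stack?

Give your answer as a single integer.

Answer: 2

Derivation:
After op 1 (type): buf='ok' undo_depth=1 redo_depth=0
After op 2 (undo): buf='(empty)' undo_depth=0 redo_depth=1
After op 3 (type): buf='up' undo_depth=1 redo_depth=0
After op 4 (undo): buf='(empty)' undo_depth=0 redo_depth=1
After op 5 (type): buf='abc' undo_depth=1 redo_depth=0
After op 6 (type): buf='abchi' undo_depth=2 redo_depth=0
After op 7 (delete): buf='abc' undo_depth=3 redo_depth=0
After op 8 (undo): buf='abchi' undo_depth=2 redo_depth=1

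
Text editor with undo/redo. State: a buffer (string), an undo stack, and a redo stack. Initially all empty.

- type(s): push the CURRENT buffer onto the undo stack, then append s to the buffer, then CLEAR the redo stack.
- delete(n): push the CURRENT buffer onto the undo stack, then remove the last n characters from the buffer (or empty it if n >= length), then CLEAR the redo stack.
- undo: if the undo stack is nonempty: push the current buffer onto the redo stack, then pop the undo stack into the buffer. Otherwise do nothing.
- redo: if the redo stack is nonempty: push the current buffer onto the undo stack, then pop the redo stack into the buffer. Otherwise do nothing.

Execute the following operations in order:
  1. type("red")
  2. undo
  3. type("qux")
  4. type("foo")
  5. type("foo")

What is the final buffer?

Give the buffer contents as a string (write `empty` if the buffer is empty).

Answer: quxfoofoo

Derivation:
After op 1 (type): buf='red' undo_depth=1 redo_depth=0
After op 2 (undo): buf='(empty)' undo_depth=0 redo_depth=1
After op 3 (type): buf='qux' undo_depth=1 redo_depth=0
After op 4 (type): buf='quxfoo' undo_depth=2 redo_depth=0
After op 5 (type): buf='quxfoofoo' undo_depth=3 redo_depth=0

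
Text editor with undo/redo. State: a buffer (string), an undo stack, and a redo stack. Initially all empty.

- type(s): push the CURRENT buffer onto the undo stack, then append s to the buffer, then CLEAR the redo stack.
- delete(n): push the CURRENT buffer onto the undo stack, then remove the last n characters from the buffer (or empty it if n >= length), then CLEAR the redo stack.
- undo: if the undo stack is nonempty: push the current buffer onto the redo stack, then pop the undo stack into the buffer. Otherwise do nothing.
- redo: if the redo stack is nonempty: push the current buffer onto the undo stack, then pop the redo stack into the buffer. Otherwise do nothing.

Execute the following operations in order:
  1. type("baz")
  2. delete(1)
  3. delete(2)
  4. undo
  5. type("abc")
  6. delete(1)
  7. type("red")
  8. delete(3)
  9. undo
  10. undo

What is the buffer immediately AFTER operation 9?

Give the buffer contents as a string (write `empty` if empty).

Answer: baabred

Derivation:
After op 1 (type): buf='baz' undo_depth=1 redo_depth=0
After op 2 (delete): buf='ba' undo_depth=2 redo_depth=0
After op 3 (delete): buf='(empty)' undo_depth=3 redo_depth=0
After op 4 (undo): buf='ba' undo_depth=2 redo_depth=1
After op 5 (type): buf='baabc' undo_depth=3 redo_depth=0
After op 6 (delete): buf='baab' undo_depth=4 redo_depth=0
After op 7 (type): buf='baabred' undo_depth=5 redo_depth=0
After op 8 (delete): buf='baab' undo_depth=6 redo_depth=0
After op 9 (undo): buf='baabred' undo_depth=5 redo_depth=1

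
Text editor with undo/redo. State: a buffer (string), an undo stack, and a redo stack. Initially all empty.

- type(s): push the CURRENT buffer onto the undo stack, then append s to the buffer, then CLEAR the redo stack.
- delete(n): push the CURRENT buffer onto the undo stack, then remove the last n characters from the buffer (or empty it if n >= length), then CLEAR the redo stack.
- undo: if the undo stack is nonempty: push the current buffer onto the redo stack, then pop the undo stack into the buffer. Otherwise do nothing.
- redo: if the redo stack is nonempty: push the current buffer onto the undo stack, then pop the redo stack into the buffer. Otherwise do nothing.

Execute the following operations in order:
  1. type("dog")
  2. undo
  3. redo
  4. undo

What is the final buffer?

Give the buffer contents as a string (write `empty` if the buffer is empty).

Answer: empty

Derivation:
After op 1 (type): buf='dog' undo_depth=1 redo_depth=0
After op 2 (undo): buf='(empty)' undo_depth=0 redo_depth=1
After op 3 (redo): buf='dog' undo_depth=1 redo_depth=0
After op 4 (undo): buf='(empty)' undo_depth=0 redo_depth=1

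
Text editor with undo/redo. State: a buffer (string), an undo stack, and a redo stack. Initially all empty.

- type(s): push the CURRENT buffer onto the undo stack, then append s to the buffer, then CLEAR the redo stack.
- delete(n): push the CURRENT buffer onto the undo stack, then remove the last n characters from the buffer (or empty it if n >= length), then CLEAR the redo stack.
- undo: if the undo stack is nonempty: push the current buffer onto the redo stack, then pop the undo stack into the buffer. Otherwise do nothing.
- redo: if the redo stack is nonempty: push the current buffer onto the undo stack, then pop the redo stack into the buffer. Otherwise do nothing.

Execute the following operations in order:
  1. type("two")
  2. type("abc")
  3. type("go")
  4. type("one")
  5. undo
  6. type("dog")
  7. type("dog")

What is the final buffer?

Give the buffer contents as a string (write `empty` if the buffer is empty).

After op 1 (type): buf='two' undo_depth=1 redo_depth=0
After op 2 (type): buf='twoabc' undo_depth=2 redo_depth=0
After op 3 (type): buf='twoabcgo' undo_depth=3 redo_depth=0
After op 4 (type): buf='twoabcgoone' undo_depth=4 redo_depth=0
After op 5 (undo): buf='twoabcgo' undo_depth=3 redo_depth=1
After op 6 (type): buf='twoabcgodog' undo_depth=4 redo_depth=0
After op 7 (type): buf='twoabcgodogdog' undo_depth=5 redo_depth=0

Answer: twoabcgodogdog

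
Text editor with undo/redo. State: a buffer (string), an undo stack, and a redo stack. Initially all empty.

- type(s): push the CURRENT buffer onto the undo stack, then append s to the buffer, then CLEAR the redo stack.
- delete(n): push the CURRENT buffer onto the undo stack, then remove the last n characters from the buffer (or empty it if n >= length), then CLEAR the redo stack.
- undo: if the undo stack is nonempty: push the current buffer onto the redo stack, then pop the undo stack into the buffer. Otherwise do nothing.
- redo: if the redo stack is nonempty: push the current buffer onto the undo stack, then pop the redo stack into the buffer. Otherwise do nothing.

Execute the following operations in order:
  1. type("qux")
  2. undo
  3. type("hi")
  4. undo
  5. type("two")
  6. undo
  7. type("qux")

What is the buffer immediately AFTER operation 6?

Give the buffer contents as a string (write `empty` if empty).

Answer: empty

Derivation:
After op 1 (type): buf='qux' undo_depth=1 redo_depth=0
After op 2 (undo): buf='(empty)' undo_depth=0 redo_depth=1
After op 3 (type): buf='hi' undo_depth=1 redo_depth=0
After op 4 (undo): buf='(empty)' undo_depth=0 redo_depth=1
After op 5 (type): buf='two' undo_depth=1 redo_depth=0
After op 6 (undo): buf='(empty)' undo_depth=0 redo_depth=1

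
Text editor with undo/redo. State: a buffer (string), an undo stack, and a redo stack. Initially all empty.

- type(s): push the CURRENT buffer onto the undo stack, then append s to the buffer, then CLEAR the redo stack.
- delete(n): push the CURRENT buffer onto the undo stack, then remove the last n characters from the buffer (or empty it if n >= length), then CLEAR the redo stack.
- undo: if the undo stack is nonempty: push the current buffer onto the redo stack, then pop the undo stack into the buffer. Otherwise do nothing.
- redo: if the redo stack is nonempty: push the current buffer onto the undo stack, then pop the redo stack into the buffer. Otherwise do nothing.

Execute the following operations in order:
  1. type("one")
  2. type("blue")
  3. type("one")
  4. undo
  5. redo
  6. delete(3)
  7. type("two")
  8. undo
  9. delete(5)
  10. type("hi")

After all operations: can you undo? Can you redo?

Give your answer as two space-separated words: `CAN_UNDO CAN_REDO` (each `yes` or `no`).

Answer: yes no

Derivation:
After op 1 (type): buf='one' undo_depth=1 redo_depth=0
After op 2 (type): buf='oneblue' undo_depth=2 redo_depth=0
After op 3 (type): buf='oneblueone' undo_depth=3 redo_depth=0
After op 4 (undo): buf='oneblue' undo_depth=2 redo_depth=1
After op 5 (redo): buf='oneblueone' undo_depth=3 redo_depth=0
After op 6 (delete): buf='oneblue' undo_depth=4 redo_depth=0
After op 7 (type): buf='onebluetwo' undo_depth=5 redo_depth=0
After op 8 (undo): buf='oneblue' undo_depth=4 redo_depth=1
After op 9 (delete): buf='on' undo_depth=5 redo_depth=0
After op 10 (type): buf='onhi' undo_depth=6 redo_depth=0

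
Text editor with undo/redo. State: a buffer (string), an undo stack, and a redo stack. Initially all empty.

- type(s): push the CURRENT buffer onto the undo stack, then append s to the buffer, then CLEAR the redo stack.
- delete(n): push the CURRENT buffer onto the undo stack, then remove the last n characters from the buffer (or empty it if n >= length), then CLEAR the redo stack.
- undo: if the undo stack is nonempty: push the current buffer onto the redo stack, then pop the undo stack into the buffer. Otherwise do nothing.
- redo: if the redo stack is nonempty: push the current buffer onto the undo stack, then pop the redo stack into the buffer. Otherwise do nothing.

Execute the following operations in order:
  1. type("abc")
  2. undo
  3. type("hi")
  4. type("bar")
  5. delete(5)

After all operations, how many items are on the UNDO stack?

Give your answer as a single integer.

Answer: 3

Derivation:
After op 1 (type): buf='abc' undo_depth=1 redo_depth=0
After op 2 (undo): buf='(empty)' undo_depth=0 redo_depth=1
After op 3 (type): buf='hi' undo_depth=1 redo_depth=0
After op 4 (type): buf='hibar' undo_depth=2 redo_depth=0
After op 5 (delete): buf='(empty)' undo_depth=3 redo_depth=0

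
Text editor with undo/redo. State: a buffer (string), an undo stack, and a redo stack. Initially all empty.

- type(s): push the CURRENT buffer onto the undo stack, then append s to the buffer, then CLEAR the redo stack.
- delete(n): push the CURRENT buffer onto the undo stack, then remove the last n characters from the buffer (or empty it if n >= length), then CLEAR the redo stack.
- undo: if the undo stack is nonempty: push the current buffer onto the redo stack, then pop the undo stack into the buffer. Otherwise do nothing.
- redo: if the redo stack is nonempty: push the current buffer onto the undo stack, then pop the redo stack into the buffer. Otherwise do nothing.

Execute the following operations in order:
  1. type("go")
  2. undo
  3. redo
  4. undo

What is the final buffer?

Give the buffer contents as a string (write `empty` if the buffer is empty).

After op 1 (type): buf='go' undo_depth=1 redo_depth=0
After op 2 (undo): buf='(empty)' undo_depth=0 redo_depth=1
After op 3 (redo): buf='go' undo_depth=1 redo_depth=0
After op 4 (undo): buf='(empty)' undo_depth=0 redo_depth=1

Answer: empty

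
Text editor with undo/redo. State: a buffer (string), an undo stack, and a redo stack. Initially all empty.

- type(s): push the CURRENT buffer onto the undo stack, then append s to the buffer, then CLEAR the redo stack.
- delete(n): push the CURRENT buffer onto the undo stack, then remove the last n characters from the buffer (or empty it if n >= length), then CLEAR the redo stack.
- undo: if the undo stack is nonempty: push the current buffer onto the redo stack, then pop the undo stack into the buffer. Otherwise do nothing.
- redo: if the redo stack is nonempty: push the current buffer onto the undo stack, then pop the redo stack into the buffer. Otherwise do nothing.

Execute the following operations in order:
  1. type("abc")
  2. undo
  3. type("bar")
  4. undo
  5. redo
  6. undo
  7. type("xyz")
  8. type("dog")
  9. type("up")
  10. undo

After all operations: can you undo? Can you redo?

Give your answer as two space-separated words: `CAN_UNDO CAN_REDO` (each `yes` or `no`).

After op 1 (type): buf='abc' undo_depth=1 redo_depth=0
After op 2 (undo): buf='(empty)' undo_depth=0 redo_depth=1
After op 3 (type): buf='bar' undo_depth=1 redo_depth=0
After op 4 (undo): buf='(empty)' undo_depth=0 redo_depth=1
After op 5 (redo): buf='bar' undo_depth=1 redo_depth=0
After op 6 (undo): buf='(empty)' undo_depth=0 redo_depth=1
After op 7 (type): buf='xyz' undo_depth=1 redo_depth=0
After op 8 (type): buf='xyzdog' undo_depth=2 redo_depth=0
After op 9 (type): buf='xyzdogup' undo_depth=3 redo_depth=0
After op 10 (undo): buf='xyzdog' undo_depth=2 redo_depth=1

Answer: yes yes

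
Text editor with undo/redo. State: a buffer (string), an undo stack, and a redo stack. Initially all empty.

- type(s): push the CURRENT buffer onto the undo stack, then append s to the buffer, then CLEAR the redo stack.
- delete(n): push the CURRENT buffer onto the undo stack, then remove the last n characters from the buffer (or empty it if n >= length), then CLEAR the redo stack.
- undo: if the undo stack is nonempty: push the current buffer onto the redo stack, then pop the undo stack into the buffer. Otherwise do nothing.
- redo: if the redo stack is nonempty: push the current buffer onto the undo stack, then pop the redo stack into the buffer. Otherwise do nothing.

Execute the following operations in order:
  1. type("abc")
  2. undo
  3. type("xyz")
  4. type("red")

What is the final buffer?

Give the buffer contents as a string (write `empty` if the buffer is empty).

After op 1 (type): buf='abc' undo_depth=1 redo_depth=0
After op 2 (undo): buf='(empty)' undo_depth=0 redo_depth=1
After op 3 (type): buf='xyz' undo_depth=1 redo_depth=0
After op 4 (type): buf='xyzred' undo_depth=2 redo_depth=0

Answer: xyzred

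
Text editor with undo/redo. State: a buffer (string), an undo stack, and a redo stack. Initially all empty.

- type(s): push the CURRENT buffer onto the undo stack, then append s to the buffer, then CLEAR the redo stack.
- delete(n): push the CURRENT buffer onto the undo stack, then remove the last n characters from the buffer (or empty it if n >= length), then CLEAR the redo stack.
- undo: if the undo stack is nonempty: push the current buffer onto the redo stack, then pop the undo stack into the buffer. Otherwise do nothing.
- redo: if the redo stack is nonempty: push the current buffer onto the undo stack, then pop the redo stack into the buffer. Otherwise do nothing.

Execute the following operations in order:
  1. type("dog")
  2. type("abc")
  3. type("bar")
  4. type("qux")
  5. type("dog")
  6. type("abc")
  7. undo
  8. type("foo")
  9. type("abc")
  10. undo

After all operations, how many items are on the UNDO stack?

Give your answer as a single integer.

After op 1 (type): buf='dog' undo_depth=1 redo_depth=0
After op 2 (type): buf='dogabc' undo_depth=2 redo_depth=0
After op 3 (type): buf='dogabcbar' undo_depth=3 redo_depth=0
After op 4 (type): buf='dogabcbarqux' undo_depth=4 redo_depth=0
After op 5 (type): buf='dogabcbarquxdog' undo_depth=5 redo_depth=0
After op 6 (type): buf='dogabcbarquxdogabc' undo_depth=6 redo_depth=0
After op 7 (undo): buf='dogabcbarquxdog' undo_depth=5 redo_depth=1
After op 8 (type): buf='dogabcbarquxdogfoo' undo_depth=6 redo_depth=0
After op 9 (type): buf='dogabcbarquxdogfooabc' undo_depth=7 redo_depth=0
After op 10 (undo): buf='dogabcbarquxdogfoo' undo_depth=6 redo_depth=1

Answer: 6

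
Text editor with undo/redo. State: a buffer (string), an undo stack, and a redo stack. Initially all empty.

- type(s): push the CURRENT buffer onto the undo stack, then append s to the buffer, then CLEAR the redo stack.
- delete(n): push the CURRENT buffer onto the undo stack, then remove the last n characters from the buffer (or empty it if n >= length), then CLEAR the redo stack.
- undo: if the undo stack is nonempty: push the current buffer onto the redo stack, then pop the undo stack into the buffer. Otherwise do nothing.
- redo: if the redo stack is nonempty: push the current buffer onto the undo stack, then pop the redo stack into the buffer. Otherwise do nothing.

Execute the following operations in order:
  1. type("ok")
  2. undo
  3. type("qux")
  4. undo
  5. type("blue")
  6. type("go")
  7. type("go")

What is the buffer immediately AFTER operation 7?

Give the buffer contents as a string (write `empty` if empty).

After op 1 (type): buf='ok' undo_depth=1 redo_depth=0
After op 2 (undo): buf='(empty)' undo_depth=0 redo_depth=1
After op 3 (type): buf='qux' undo_depth=1 redo_depth=0
After op 4 (undo): buf='(empty)' undo_depth=0 redo_depth=1
After op 5 (type): buf='blue' undo_depth=1 redo_depth=0
After op 6 (type): buf='bluego' undo_depth=2 redo_depth=0
After op 7 (type): buf='bluegogo' undo_depth=3 redo_depth=0

Answer: bluegogo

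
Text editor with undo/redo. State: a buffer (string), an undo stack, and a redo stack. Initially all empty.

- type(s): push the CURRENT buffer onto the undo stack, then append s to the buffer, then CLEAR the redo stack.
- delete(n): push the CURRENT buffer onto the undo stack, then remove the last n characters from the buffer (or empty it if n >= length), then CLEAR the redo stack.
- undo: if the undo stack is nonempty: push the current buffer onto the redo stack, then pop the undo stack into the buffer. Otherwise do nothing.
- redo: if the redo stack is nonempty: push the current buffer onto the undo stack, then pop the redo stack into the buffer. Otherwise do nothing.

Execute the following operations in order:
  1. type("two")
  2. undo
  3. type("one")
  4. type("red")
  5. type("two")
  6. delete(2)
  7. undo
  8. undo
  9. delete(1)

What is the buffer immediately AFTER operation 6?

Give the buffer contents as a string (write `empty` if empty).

Answer: oneredt

Derivation:
After op 1 (type): buf='two' undo_depth=1 redo_depth=0
After op 2 (undo): buf='(empty)' undo_depth=0 redo_depth=1
After op 3 (type): buf='one' undo_depth=1 redo_depth=0
After op 4 (type): buf='onered' undo_depth=2 redo_depth=0
After op 5 (type): buf='oneredtwo' undo_depth=3 redo_depth=0
After op 6 (delete): buf='oneredt' undo_depth=4 redo_depth=0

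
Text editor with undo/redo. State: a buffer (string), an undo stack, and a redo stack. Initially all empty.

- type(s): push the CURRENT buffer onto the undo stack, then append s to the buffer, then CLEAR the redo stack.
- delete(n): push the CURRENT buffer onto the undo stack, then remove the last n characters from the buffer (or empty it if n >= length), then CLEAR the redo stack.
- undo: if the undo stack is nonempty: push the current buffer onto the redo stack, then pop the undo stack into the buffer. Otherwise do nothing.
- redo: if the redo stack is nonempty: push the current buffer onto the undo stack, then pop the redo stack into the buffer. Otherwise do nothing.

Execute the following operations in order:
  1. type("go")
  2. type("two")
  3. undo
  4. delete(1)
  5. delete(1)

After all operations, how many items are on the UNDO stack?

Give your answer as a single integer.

After op 1 (type): buf='go' undo_depth=1 redo_depth=0
After op 2 (type): buf='gotwo' undo_depth=2 redo_depth=0
After op 3 (undo): buf='go' undo_depth=1 redo_depth=1
After op 4 (delete): buf='g' undo_depth=2 redo_depth=0
After op 5 (delete): buf='(empty)' undo_depth=3 redo_depth=0

Answer: 3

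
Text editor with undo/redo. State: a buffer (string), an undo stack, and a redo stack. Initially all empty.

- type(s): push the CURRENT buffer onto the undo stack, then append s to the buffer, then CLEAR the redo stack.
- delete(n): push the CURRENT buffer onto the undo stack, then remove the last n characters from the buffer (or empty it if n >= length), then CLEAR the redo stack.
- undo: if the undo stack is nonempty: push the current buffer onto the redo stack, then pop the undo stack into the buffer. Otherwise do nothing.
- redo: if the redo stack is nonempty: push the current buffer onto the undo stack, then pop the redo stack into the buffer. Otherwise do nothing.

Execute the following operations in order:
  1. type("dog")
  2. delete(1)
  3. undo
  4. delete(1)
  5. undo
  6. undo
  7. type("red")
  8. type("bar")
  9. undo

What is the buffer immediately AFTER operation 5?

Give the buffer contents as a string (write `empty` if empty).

After op 1 (type): buf='dog' undo_depth=1 redo_depth=0
After op 2 (delete): buf='do' undo_depth=2 redo_depth=0
After op 3 (undo): buf='dog' undo_depth=1 redo_depth=1
After op 4 (delete): buf='do' undo_depth=2 redo_depth=0
After op 5 (undo): buf='dog' undo_depth=1 redo_depth=1

Answer: dog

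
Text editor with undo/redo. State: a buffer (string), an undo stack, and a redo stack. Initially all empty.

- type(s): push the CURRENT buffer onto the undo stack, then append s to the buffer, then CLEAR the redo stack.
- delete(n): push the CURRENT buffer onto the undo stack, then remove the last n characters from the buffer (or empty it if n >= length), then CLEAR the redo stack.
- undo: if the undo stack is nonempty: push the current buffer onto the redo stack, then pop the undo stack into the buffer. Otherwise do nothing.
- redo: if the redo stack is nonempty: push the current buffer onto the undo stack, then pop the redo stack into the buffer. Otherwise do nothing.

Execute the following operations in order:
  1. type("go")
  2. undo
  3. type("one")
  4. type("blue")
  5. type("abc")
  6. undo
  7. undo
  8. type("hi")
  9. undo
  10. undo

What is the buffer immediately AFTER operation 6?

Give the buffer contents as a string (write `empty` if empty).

Answer: oneblue

Derivation:
After op 1 (type): buf='go' undo_depth=1 redo_depth=0
After op 2 (undo): buf='(empty)' undo_depth=0 redo_depth=1
After op 3 (type): buf='one' undo_depth=1 redo_depth=0
After op 4 (type): buf='oneblue' undo_depth=2 redo_depth=0
After op 5 (type): buf='oneblueabc' undo_depth=3 redo_depth=0
After op 6 (undo): buf='oneblue' undo_depth=2 redo_depth=1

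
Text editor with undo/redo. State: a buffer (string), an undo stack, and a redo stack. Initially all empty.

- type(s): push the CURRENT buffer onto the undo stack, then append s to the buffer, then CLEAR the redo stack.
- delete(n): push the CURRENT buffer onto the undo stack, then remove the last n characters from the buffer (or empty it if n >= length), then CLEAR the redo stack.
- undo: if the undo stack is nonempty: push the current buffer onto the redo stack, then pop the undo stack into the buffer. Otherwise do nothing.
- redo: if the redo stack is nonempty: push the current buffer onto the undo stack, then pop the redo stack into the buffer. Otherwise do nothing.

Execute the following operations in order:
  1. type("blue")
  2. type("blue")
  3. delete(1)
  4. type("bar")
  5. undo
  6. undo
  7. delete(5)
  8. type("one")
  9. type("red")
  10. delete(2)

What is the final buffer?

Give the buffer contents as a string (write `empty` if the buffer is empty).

Answer: bluoner

Derivation:
After op 1 (type): buf='blue' undo_depth=1 redo_depth=0
After op 2 (type): buf='blueblue' undo_depth=2 redo_depth=0
After op 3 (delete): buf='blueblu' undo_depth=3 redo_depth=0
After op 4 (type): buf='blueblubar' undo_depth=4 redo_depth=0
After op 5 (undo): buf='blueblu' undo_depth=3 redo_depth=1
After op 6 (undo): buf='blueblue' undo_depth=2 redo_depth=2
After op 7 (delete): buf='blu' undo_depth=3 redo_depth=0
After op 8 (type): buf='bluone' undo_depth=4 redo_depth=0
After op 9 (type): buf='bluonered' undo_depth=5 redo_depth=0
After op 10 (delete): buf='bluoner' undo_depth=6 redo_depth=0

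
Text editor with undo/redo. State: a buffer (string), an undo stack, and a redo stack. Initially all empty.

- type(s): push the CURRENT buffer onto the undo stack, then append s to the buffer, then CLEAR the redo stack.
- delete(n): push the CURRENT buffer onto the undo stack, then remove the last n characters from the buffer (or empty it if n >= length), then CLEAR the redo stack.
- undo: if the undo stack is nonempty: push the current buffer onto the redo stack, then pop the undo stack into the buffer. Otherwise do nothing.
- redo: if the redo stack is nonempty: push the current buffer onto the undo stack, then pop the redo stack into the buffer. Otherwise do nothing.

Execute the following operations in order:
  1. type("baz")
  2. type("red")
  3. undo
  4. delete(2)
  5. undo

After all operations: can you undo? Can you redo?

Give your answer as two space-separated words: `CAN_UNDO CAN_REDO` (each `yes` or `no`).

After op 1 (type): buf='baz' undo_depth=1 redo_depth=0
After op 2 (type): buf='bazred' undo_depth=2 redo_depth=0
After op 3 (undo): buf='baz' undo_depth=1 redo_depth=1
After op 4 (delete): buf='b' undo_depth=2 redo_depth=0
After op 5 (undo): buf='baz' undo_depth=1 redo_depth=1

Answer: yes yes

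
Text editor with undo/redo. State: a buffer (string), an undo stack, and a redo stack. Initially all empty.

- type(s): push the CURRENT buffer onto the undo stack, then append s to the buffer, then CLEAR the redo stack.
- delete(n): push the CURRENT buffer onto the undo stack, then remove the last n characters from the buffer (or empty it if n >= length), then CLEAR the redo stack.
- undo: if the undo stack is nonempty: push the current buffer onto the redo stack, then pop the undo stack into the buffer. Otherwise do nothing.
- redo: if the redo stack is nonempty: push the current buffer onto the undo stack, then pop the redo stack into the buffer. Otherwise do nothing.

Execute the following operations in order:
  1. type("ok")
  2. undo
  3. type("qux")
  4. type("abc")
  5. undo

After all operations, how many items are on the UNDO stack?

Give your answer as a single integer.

After op 1 (type): buf='ok' undo_depth=1 redo_depth=0
After op 2 (undo): buf='(empty)' undo_depth=0 redo_depth=1
After op 3 (type): buf='qux' undo_depth=1 redo_depth=0
After op 4 (type): buf='quxabc' undo_depth=2 redo_depth=0
After op 5 (undo): buf='qux' undo_depth=1 redo_depth=1

Answer: 1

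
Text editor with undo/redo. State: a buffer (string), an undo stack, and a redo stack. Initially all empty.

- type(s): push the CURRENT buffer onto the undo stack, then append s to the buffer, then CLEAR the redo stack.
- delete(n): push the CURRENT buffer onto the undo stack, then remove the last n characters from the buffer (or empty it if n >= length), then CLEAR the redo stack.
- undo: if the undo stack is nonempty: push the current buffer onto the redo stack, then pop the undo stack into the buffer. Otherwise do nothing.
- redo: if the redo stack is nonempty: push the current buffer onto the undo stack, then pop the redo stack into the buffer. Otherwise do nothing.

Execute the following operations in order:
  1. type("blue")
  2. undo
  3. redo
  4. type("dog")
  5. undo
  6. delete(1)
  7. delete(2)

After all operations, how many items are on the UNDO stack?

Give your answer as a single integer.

Answer: 3

Derivation:
After op 1 (type): buf='blue' undo_depth=1 redo_depth=0
After op 2 (undo): buf='(empty)' undo_depth=0 redo_depth=1
After op 3 (redo): buf='blue' undo_depth=1 redo_depth=0
After op 4 (type): buf='bluedog' undo_depth=2 redo_depth=0
After op 5 (undo): buf='blue' undo_depth=1 redo_depth=1
After op 6 (delete): buf='blu' undo_depth=2 redo_depth=0
After op 7 (delete): buf='b' undo_depth=3 redo_depth=0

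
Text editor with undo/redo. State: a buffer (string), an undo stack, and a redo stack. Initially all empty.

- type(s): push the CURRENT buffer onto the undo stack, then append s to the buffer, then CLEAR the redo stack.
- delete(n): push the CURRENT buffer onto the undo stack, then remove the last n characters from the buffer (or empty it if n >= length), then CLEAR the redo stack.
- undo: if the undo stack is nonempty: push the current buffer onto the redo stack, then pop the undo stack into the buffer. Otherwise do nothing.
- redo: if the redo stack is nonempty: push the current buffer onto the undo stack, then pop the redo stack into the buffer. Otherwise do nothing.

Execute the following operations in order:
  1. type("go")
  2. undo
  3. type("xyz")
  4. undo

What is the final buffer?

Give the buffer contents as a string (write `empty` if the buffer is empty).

After op 1 (type): buf='go' undo_depth=1 redo_depth=0
After op 2 (undo): buf='(empty)' undo_depth=0 redo_depth=1
After op 3 (type): buf='xyz' undo_depth=1 redo_depth=0
After op 4 (undo): buf='(empty)' undo_depth=0 redo_depth=1

Answer: empty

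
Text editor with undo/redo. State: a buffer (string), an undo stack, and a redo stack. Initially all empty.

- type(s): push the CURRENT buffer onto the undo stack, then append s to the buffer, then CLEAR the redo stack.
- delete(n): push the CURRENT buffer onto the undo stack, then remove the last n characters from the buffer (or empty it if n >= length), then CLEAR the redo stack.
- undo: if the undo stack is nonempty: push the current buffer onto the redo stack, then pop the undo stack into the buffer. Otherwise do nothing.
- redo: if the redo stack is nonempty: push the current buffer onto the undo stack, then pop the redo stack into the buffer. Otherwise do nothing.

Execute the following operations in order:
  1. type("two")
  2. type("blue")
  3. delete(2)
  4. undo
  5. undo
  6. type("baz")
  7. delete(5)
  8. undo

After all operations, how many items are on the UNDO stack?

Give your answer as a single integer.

Answer: 2

Derivation:
After op 1 (type): buf='two' undo_depth=1 redo_depth=0
After op 2 (type): buf='twoblue' undo_depth=2 redo_depth=0
After op 3 (delete): buf='twobl' undo_depth=3 redo_depth=0
After op 4 (undo): buf='twoblue' undo_depth=2 redo_depth=1
After op 5 (undo): buf='two' undo_depth=1 redo_depth=2
After op 6 (type): buf='twobaz' undo_depth=2 redo_depth=0
After op 7 (delete): buf='t' undo_depth=3 redo_depth=0
After op 8 (undo): buf='twobaz' undo_depth=2 redo_depth=1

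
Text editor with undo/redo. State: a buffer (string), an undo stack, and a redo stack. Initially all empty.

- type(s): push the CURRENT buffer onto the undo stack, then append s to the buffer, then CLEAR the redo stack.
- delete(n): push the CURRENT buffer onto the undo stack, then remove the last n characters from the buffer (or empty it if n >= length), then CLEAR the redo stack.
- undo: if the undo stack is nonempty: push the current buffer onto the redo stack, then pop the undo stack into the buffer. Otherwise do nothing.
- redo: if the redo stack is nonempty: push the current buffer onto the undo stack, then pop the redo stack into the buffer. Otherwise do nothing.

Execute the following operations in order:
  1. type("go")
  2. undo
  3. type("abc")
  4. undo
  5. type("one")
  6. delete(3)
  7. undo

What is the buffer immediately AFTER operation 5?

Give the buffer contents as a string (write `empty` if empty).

After op 1 (type): buf='go' undo_depth=1 redo_depth=0
After op 2 (undo): buf='(empty)' undo_depth=0 redo_depth=1
After op 3 (type): buf='abc' undo_depth=1 redo_depth=0
After op 4 (undo): buf='(empty)' undo_depth=0 redo_depth=1
After op 5 (type): buf='one' undo_depth=1 redo_depth=0

Answer: one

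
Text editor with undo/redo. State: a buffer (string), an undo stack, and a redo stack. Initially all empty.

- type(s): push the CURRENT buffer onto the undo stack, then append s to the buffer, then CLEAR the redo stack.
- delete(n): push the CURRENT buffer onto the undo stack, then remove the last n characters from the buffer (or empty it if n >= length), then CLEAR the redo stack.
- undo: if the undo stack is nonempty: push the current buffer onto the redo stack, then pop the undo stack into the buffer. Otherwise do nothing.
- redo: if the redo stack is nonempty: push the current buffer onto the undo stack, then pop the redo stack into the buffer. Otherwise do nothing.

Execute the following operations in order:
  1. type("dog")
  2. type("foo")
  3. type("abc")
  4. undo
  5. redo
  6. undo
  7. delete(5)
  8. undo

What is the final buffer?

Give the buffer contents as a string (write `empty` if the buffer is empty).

Answer: dogfoo

Derivation:
After op 1 (type): buf='dog' undo_depth=1 redo_depth=0
After op 2 (type): buf='dogfoo' undo_depth=2 redo_depth=0
After op 3 (type): buf='dogfooabc' undo_depth=3 redo_depth=0
After op 4 (undo): buf='dogfoo' undo_depth=2 redo_depth=1
After op 5 (redo): buf='dogfooabc' undo_depth=3 redo_depth=0
After op 6 (undo): buf='dogfoo' undo_depth=2 redo_depth=1
After op 7 (delete): buf='d' undo_depth=3 redo_depth=0
After op 8 (undo): buf='dogfoo' undo_depth=2 redo_depth=1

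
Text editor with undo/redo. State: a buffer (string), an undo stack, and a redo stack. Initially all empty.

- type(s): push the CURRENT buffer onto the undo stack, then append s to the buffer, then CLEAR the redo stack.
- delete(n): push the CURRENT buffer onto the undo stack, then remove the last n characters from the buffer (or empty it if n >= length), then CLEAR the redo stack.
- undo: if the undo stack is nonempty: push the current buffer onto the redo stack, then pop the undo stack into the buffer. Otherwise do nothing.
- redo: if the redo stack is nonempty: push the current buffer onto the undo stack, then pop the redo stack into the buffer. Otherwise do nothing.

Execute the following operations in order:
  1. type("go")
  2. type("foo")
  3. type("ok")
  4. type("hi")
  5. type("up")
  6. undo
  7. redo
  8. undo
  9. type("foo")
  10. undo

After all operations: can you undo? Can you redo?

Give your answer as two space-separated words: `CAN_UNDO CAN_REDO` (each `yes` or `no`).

After op 1 (type): buf='go' undo_depth=1 redo_depth=0
After op 2 (type): buf='gofoo' undo_depth=2 redo_depth=0
After op 3 (type): buf='gofoook' undo_depth=3 redo_depth=0
After op 4 (type): buf='gofoookhi' undo_depth=4 redo_depth=0
After op 5 (type): buf='gofoookhiup' undo_depth=5 redo_depth=0
After op 6 (undo): buf='gofoookhi' undo_depth=4 redo_depth=1
After op 7 (redo): buf='gofoookhiup' undo_depth=5 redo_depth=0
After op 8 (undo): buf='gofoookhi' undo_depth=4 redo_depth=1
After op 9 (type): buf='gofoookhifoo' undo_depth=5 redo_depth=0
After op 10 (undo): buf='gofoookhi' undo_depth=4 redo_depth=1

Answer: yes yes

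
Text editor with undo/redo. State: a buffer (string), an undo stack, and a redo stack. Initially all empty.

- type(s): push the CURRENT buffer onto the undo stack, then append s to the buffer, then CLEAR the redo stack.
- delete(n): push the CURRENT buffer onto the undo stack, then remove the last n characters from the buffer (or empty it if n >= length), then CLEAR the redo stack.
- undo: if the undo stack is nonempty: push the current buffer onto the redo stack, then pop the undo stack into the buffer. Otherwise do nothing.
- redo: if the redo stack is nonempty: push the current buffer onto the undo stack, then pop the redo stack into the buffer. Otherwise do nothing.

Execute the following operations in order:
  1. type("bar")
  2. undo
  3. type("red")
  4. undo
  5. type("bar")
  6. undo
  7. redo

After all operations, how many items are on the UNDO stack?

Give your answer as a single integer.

After op 1 (type): buf='bar' undo_depth=1 redo_depth=0
After op 2 (undo): buf='(empty)' undo_depth=0 redo_depth=1
After op 3 (type): buf='red' undo_depth=1 redo_depth=0
After op 4 (undo): buf='(empty)' undo_depth=0 redo_depth=1
After op 5 (type): buf='bar' undo_depth=1 redo_depth=0
After op 6 (undo): buf='(empty)' undo_depth=0 redo_depth=1
After op 7 (redo): buf='bar' undo_depth=1 redo_depth=0

Answer: 1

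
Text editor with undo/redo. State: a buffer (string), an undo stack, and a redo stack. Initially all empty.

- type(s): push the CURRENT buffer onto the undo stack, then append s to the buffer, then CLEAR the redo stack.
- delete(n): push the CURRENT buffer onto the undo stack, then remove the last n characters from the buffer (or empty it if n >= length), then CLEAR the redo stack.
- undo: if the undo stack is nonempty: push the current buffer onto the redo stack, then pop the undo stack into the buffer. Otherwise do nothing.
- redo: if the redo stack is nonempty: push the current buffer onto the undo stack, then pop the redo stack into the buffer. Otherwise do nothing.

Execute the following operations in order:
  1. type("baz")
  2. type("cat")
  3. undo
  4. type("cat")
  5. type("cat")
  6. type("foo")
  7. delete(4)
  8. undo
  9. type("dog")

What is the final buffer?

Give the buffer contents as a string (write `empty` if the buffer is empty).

Answer: bazcatcatfoodog

Derivation:
After op 1 (type): buf='baz' undo_depth=1 redo_depth=0
After op 2 (type): buf='bazcat' undo_depth=2 redo_depth=0
After op 3 (undo): buf='baz' undo_depth=1 redo_depth=1
After op 4 (type): buf='bazcat' undo_depth=2 redo_depth=0
After op 5 (type): buf='bazcatcat' undo_depth=3 redo_depth=0
After op 6 (type): buf='bazcatcatfoo' undo_depth=4 redo_depth=0
After op 7 (delete): buf='bazcatca' undo_depth=5 redo_depth=0
After op 8 (undo): buf='bazcatcatfoo' undo_depth=4 redo_depth=1
After op 9 (type): buf='bazcatcatfoodog' undo_depth=5 redo_depth=0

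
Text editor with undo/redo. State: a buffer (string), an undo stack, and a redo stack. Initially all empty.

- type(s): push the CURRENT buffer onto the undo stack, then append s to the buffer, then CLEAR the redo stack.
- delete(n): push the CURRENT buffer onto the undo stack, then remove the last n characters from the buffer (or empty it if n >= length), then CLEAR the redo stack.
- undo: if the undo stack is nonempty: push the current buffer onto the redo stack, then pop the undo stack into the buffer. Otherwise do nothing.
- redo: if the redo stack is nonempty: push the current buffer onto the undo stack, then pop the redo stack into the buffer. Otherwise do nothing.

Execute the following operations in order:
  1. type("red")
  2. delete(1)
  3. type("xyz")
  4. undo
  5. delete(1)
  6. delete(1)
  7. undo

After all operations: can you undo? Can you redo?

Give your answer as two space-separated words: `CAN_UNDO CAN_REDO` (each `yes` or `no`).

Answer: yes yes

Derivation:
After op 1 (type): buf='red' undo_depth=1 redo_depth=0
After op 2 (delete): buf='re' undo_depth=2 redo_depth=0
After op 3 (type): buf='rexyz' undo_depth=3 redo_depth=0
After op 4 (undo): buf='re' undo_depth=2 redo_depth=1
After op 5 (delete): buf='r' undo_depth=3 redo_depth=0
After op 6 (delete): buf='(empty)' undo_depth=4 redo_depth=0
After op 7 (undo): buf='r' undo_depth=3 redo_depth=1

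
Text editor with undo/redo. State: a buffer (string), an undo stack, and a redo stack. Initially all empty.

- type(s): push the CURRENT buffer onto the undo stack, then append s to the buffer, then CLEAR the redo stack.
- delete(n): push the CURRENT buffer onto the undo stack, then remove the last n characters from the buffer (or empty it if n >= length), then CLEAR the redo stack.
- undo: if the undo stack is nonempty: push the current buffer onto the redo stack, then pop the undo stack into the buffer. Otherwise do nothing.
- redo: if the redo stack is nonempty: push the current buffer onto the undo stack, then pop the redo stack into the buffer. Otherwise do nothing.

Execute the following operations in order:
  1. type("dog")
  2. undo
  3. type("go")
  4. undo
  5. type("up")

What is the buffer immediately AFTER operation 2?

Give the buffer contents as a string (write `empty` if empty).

After op 1 (type): buf='dog' undo_depth=1 redo_depth=0
After op 2 (undo): buf='(empty)' undo_depth=0 redo_depth=1

Answer: empty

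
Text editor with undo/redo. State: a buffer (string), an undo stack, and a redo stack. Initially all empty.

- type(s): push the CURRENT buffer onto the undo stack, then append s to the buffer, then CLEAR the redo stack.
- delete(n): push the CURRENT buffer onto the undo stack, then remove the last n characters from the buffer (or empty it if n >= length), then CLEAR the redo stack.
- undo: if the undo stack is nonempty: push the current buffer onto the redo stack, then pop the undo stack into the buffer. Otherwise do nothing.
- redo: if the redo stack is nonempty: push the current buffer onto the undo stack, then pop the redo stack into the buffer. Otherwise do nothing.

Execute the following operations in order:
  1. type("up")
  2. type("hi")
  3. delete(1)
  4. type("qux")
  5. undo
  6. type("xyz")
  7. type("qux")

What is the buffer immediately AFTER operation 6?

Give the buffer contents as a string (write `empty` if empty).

After op 1 (type): buf='up' undo_depth=1 redo_depth=0
After op 2 (type): buf='uphi' undo_depth=2 redo_depth=0
After op 3 (delete): buf='uph' undo_depth=3 redo_depth=0
After op 4 (type): buf='uphqux' undo_depth=4 redo_depth=0
After op 5 (undo): buf='uph' undo_depth=3 redo_depth=1
After op 6 (type): buf='uphxyz' undo_depth=4 redo_depth=0

Answer: uphxyz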